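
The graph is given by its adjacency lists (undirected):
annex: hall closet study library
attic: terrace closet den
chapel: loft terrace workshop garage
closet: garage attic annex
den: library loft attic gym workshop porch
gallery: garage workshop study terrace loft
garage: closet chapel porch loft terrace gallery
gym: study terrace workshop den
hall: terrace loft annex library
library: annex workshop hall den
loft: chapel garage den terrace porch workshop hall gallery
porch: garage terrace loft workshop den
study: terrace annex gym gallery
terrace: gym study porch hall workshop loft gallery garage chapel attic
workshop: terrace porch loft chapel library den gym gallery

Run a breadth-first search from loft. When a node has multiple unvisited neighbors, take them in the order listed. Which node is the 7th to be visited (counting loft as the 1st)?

Visit loft; enqueue chapel, garage, den, terrace, porch, workshop, hall, gallery → queue [chapel, garage, den, terrace, porch, workshop, hall, gallery]
Visit chapel → queue [garage, den, terrace, porch, workshop, hall, gallery]
Visit garage; enqueue closet → queue [den, terrace, porch, workshop, hall, gallery, closet]
Visit den; enqueue library, attic, gym → queue [terrace, porch, workshop, hall, gallery, closet, library, attic, gym]
Visit terrace; enqueue study → queue [porch, workshop, hall, gallery, closet, library, attic, gym, study]
Visit porch → queue [workshop, hall, gallery, closet, library, attic, gym, study]
Visit workshop → queue [hall, gallery, closet, library, attic, gym, study]
Visit hall; enqueue annex → queue [gallery, closet, library, attic, gym, study, annex]
Visit gallery → queue [closet, library, attic, gym, study, annex]
Visit closet → queue [library, attic, gym, study, annex]
Visit library → queue [attic, gym, study, annex]
Visit attic → queue [gym, study, annex]
Visit gym → queue [study, annex]
Visit study → queue [annex]
Visit annex → queue []

Visit order: loft, chapel, garage, den, terrace, porch, workshop, hall, gallery, closet, library, attic, gym, study, annex

workshop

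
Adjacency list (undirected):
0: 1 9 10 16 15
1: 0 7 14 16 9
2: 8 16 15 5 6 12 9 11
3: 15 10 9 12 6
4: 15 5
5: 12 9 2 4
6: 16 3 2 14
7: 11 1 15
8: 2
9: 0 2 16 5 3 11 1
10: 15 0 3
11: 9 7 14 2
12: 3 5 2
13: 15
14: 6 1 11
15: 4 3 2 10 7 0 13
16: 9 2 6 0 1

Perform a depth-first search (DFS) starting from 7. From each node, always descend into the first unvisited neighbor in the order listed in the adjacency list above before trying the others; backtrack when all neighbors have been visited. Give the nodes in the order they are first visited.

Visit 7
7 → 11
11 → 9
9 → 0
0 → 1
1 → 14
14 → 6
6 → 16
16 → 2
2 → 8
2 → 15
15 → 4
4 → 5
5 → 12
12 → 3
3 → 10
15 → 13

7 → 11 → 9 → 0 → 1 → 14 → 6 → 16 → 2 → 8 → 15 → 4 → 5 → 12 → 3 → 10 → 13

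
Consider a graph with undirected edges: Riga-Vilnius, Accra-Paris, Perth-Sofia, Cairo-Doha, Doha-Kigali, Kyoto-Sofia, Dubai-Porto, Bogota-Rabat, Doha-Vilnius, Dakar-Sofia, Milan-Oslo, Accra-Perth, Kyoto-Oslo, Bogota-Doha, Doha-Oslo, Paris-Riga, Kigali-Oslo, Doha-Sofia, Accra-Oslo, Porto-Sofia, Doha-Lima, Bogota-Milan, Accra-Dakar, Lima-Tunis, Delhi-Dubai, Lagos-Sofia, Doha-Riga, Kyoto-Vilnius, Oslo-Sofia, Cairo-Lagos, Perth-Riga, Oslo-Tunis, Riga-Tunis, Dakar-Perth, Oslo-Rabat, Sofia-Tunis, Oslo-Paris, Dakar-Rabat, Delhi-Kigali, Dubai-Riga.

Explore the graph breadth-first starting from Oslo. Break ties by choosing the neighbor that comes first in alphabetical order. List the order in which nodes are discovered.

Visit Oslo; enqueue Accra, Doha, Kigali, Kyoto, Milan, Paris, Rabat, Sofia, Tunis → queue [Accra, Doha, Kigali, Kyoto, Milan, Paris, Rabat, Sofia, Tunis]
Visit Accra; enqueue Dakar, Perth → queue [Doha, Kigali, Kyoto, Milan, Paris, Rabat, Sofia, Tunis, Dakar, Perth]
Visit Doha; enqueue Bogota, Cairo, Lima, Riga, Vilnius → queue [Kigali, Kyoto, Milan, Paris, Rabat, Sofia, Tunis, Dakar, Perth, Bogota, Cairo, Lima, Riga, Vilnius]
Visit Kigali; enqueue Delhi → queue [Kyoto, Milan, Paris, Rabat, Sofia, Tunis, Dakar, Perth, Bogota, Cairo, Lima, Riga, Vilnius, Delhi]
Visit Kyoto → queue [Milan, Paris, Rabat, Sofia, Tunis, Dakar, Perth, Bogota, Cairo, Lima, Riga, Vilnius, Delhi]
Visit Milan → queue [Paris, Rabat, Sofia, Tunis, Dakar, Perth, Bogota, Cairo, Lima, Riga, Vilnius, Delhi]
Visit Paris → queue [Rabat, Sofia, Tunis, Dakar, Perth, Bogota, Cairo, Lima, Riga, Vilnius, Delhi]
Visit Rabat → queue [Sofia, Tunis, Dakar, Perth, Bogota, Cairo, Lima, Riga, Vilnius, Delhi]
Visit Sofia; enqueue Lagos, Porto → queue [Tunis, Dakar, Perth, Bogota, Cairo, Lima, Riga, Vilnius, Delhi, Lagos, Porto]
Visit Tunis → queue [Dakar, Perth, Bogota, Cairo, Lima, Riga, Vilnius, Delhi, Lagos, Porto]
Visit Dakar → queue [Perth, Bogota, Cairo, Lima, Riga, Vilnius, Delhi, Lagos, Porto]
Visit Perth → queue [Bogota, Cairo, Lima, Riga, Vilnius, Delhi, Lagos, Porto]
Visit Bogota → queue [Cairo, Lima, Riga, Vilnius, Delhi, Lagos, Porto]
Visit Cairo → queue [Lima, Riga, Vilnius, Delhi, Lagos, Porto]
Visit Lima → queue [Riga, Vilnius, Delhi, Lagos, Porto]
Visit Riga; enqueue Dubai → queue [Vilnius, Delhi, Lagos, Porto, Dubai]
Visit Vilnius → queue [Delhi, Lagos, Porto, Dubai]
Visit Delhi → queue [Lagos, Porto, Dubai]
Visit Lagos → queue [Porto, Dubai]
Visit Porto → queue [Dubai]
Visit Dubai → queue []

Oslo, Accra, Doha, Kigali, Kyoto, Milan, Paris, Rabat, Sofia, Tunis, Dakar, Perth, Bogota, Cairo, Lima, Riga, Vilnius, Delhi, Lagos, Porto, Dubai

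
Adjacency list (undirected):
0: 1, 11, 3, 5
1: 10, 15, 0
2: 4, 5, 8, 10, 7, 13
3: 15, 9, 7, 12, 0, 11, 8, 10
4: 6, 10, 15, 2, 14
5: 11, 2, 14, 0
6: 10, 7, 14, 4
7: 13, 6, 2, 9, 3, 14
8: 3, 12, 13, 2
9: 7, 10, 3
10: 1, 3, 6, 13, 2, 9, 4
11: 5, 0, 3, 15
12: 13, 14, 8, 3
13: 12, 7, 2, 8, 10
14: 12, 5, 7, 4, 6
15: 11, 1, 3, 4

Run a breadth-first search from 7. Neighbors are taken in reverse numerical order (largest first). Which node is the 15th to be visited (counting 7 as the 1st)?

0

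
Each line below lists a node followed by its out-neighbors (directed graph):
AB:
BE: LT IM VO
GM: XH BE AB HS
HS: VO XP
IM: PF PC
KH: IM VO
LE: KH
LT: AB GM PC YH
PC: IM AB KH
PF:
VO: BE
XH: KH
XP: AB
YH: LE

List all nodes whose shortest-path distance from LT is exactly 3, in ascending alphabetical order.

PF, VO, XP

Level 0: LT
Level 1: AB, GM, PC, YH
Level 2: BE, HS, IM, KH, LE, XH
Level 3: PF, VO, XP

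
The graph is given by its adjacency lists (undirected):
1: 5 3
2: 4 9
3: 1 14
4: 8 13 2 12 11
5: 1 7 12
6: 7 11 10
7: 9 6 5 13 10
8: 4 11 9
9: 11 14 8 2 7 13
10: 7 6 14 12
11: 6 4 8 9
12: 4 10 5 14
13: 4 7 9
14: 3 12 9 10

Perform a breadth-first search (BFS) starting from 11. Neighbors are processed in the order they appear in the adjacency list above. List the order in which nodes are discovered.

11 6 4 8 9 7 10 13 2 12 14 5 3 1

Visit 11; enqueue 6, 4, 8, 9 → queue [6, 4, 8, 9]
Visit 6; enqueue 7, 10 → queue [4, 8, 9, 7, 10]
Visit 4; enqueue 13, 2, 12 → queue [8, 9, 7, 10, 13, 2, 12]
Visit 8 → queue [9, 7, 10, 13, 2, 12]
Visit 9; enqueue 14 → queue [7, 10, 13, 2, 12, 14]
Visit 7; enqueue 5 → queue [10, 13, 2, 12, 14, 5]
Visit 10 → queue [13, 2, 12, 14, 5]
Visit 13 → queue [2, 12, 14, 5]
Visit 2 → queue [12, 14, 5]
Visit 12 → queue [14, 5]
Visit 14; enqueue 3 → queue [5, 3]
Visit 5; enqueue 1 → queue [3, 1]
Visit 3 → queue [1]
Visit 1 → queue []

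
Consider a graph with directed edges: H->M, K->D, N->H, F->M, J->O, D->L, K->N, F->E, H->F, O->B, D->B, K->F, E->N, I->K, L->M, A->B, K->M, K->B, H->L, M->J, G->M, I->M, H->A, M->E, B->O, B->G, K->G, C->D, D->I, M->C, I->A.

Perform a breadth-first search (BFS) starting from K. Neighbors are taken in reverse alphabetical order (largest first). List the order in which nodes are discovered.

Visit K; enqueue N, M, G, F, D, B → queue [N, M, G, F, D, B]
Visit N; enqueue H → queue [M, G, F, D, B, H]
Visit M; enqueue J, E, C → queue [G, F, D, B, H, J, E, C]
Visit G → queue [F, D, B, H, J, E, C]
Visit F → queue [D, B, H, J, E, C]
Visit D; enqueue L, I → queue [B, H, J, E, C, L, I]
Visit B; enqueue O → queue [H, J, E, C, L, I, O]
Visit H; enqueue A → queue [J, E, C, L, I, O, A]
Visit J → queue [E, C, L, I, O, A]
Visit E → queue [C, L, I, O, A]
Visit C → queue [L, I, O, A]
Visit L → queue [I, O, A]
Visit I → queue [O, A]
Visit O → queue [A]
Visit A → queue []

K, N, M, G, F, D, B, H, J, E, C, L, I, O, A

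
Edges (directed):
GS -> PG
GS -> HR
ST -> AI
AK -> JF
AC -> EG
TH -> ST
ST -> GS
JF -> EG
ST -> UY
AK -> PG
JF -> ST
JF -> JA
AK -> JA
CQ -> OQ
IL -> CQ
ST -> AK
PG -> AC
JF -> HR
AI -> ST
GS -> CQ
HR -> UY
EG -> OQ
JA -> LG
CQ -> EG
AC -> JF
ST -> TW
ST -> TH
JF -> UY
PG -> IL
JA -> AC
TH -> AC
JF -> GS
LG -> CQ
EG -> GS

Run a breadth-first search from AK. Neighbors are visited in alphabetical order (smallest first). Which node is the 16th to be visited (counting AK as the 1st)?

Visit AK; enqueue JA, JF, PG → queue [JA, JF, PG]
Visit JA; enqueue AC, LG → queue [JF, PG, AC, LG]
Visit JF; enqueue EG, GS, HR, ST, UY → queue [PG, AC, LG, EG, GS, HR, ST, UY]
Visit PG; enqueue IL → queue [AC, LG, EG, GS, HR, ST, UY, IL]
Visit AC → queue [LG, EG, GS, HR, ST, UY, IL]
Visit LG; enqueue CQ → queue [EG, GS, HR, ST, UY, IL, CQ]
Visit EG; enqueue OQ → queue [GS, HR, ST, UY, IL, CQ, OQ]
Visit GS → queue [HR, ST, UY, IL, CQ, OQ]
Visit HR → queue [ST, UY, IL, CQ, OQ]
Visit ST; enqueue AI, TH, TW → queue [UY, IL, CQ, OQ, AI, TH, TW]
Visit UY → queue [IL, CQ, OQ, AI, TH, TW]
Visit IL → queue [CQ, OQ, AI, TH, TW]
Visit CQ → queue [OQ, AI, TH, TW]
Visit OQ → queue [AI, TH, TW]
Visit AI → queue [TH, TW]
Visit TH → queue [TW]
Visit TW → queue []

Visit order: AK, JA, JF, PG, AC, LG, EG, GS, HR, ST, UY, IL, CQ, OQ, AI, TH, TW

TH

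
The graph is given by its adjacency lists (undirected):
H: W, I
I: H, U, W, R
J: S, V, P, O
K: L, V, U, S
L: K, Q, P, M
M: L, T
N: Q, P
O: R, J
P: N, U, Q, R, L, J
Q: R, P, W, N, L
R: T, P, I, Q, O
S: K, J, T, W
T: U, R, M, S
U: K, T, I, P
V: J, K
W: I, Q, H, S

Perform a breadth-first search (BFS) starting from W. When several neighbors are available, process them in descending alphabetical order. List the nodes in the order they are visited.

W -> S -> Q -> I -> H -> T -> K -> J -> R -> P -> N -> L -> U -> M -> V -> O

Visit W; enqueue S, Q, I, H → queue [S, Q, I, H]
Visit S; enqueue T, K, J → queue [Q, I, H, T, K, J]
Visit Q; enqueue R, P, N, L → queue [I, H, T, K, J, R, P, N, L]
Visit I; enqueue U → queue [H, T, K, J, R, P, N, L, U]
Visit H → queue [T, K, J, R, P, N, L, U]
Visit T; enqueue M → queue [K, J, R, P, N, L, U, M]
Visit K; enqueue V → queue [J, R, P, N, L, U, M, V]
Visit J; enqueue O → queue [R, P, N, L, U, M, V, O]
Visit R → queue [P, N, L, U, M, V, O]
Visit P → queue [N, L, U, M, V, O]
Visit N → queue [L, U, M, V, O]
Visit L → queue [U, M, V, O]
Visit U → queue [M, V, O]
Visit M → queue [V, O]
Visit V → queue [O]
Visit O → queue []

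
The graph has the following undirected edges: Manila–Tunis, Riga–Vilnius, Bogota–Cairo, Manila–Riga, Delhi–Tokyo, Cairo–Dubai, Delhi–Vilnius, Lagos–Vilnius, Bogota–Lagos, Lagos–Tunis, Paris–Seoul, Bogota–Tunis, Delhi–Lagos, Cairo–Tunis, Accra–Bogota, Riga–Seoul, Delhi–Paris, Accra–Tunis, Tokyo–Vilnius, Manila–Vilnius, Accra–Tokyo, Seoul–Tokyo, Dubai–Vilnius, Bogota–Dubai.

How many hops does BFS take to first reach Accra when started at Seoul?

Level 0: Seoul
Level 1: Paris, Riga, Tokyo
Level 2: Accra, Delhi, Manila, Vilnius
Level 3: Bogota, Dubai, Lagos, Tunis
Level 4: Cairo
Accra first appears at level 2.

2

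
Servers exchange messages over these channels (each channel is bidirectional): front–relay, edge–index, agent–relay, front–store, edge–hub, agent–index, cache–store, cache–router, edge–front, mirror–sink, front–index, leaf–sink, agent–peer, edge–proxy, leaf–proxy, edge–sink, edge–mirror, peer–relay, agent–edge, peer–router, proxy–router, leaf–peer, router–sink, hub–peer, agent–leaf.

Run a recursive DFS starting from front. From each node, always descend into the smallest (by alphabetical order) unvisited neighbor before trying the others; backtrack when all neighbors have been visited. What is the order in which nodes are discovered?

Visit front
front → edge
edge → agent
agent → index
agent → leaf
leaf → peer
peer → hub
peer → relay
peer → router
router → cache
cache → store
router → proxy
router → sink
sink → mirror

front, edge, agent, index, leaf, peer, hub, relay, router, cache, store, proxy, sink, mirror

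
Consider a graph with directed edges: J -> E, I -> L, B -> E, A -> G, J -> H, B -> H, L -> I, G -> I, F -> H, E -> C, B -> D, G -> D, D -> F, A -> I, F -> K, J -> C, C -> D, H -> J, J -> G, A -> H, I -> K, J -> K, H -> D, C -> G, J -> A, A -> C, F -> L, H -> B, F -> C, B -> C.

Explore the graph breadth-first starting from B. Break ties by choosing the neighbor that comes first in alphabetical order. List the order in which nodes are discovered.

B -> C -> D -> E -> H -> G -> F -> J -> I -> K -> L -> A

Visit B; enqueue C, D, E, H → queue [C, D, E, H]
Visit C; enqueue G → queue [D, E, H, G]
Visit D; enqueue F → queue [E, H, G, F]
Visit E → queue [H, G, F]
Visit H; enqueue J → queue [G, F, J]
Visit G; enqueue I → queue [F, J, I]
Visit F; enqueue K, L → queue [J, I, K, L]
Visit J; enqueue A → queue [I, K, L, A]
Visit I → queue [K, L, A]
Visit K → queue [L, A]
Visit L → queue [A]
Visit A → queue []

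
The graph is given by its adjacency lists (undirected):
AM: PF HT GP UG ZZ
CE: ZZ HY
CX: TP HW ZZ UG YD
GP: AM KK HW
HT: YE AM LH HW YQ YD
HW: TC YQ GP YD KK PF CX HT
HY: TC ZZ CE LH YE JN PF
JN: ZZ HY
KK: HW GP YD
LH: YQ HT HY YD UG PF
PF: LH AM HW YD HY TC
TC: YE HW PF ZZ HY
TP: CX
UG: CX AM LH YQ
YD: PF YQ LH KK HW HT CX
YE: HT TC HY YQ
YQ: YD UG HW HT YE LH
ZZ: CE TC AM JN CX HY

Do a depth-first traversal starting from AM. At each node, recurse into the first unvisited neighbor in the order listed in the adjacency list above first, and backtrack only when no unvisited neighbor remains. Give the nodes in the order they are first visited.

Visit AM
AM → PF
PF → LH
LH → YQ
YQ → YD
YD → KK
KK → HW
HW → TC
TC → YE
YE → HT
YE → HY
HY → ZZ
ZZ → CE
ZZ → JN
ZZ → CX
CX → TP
CX → UG
HW → GP

AM → PF → LH → YQ → YD → KK → HW → TC → YE → HT → HY → ZZ → CE → JN → CX → TP → UG → GP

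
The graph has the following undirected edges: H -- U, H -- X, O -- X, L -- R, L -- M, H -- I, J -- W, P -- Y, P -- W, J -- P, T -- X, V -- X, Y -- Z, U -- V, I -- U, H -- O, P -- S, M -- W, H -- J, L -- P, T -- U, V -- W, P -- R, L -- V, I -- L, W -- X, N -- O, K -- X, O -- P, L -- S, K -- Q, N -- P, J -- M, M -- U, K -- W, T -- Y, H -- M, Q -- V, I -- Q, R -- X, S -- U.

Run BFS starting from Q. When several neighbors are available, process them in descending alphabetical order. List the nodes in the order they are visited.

Q, V, K, I, X, W, U, L, H, T, R, O, P, M, J, S, Y, N, Z

Visit Q; enqueue V, K, I → queue [V, K, I]
Visit V; enqueue X, W, U, L → queue [K, I, X, W, U, L]
Visit K → queue [I, X, W, U, L]
Visit I; enqueue H → queue [X, W, U, L, H]
Visit X; enqueue T, R, O → queue [W, U, L, H, T, R, O]
Visit W; enqueue P, M, J → queue [U, L, H, T, R, O, P, M, J]
Visit U; enqueue S → queue [L, H, T, R, O, P, M, J, S]
Visit L → queue [H, T, R, O, P, M, J, S]
Visit H → queue [T, R, O, P, M, J, S]
Visit T; enqueue Y → queue [R, O, P, M, J, S, Y]
Visit R → queue [O, P, M, J, S, Y]
Visit O; enqueue N → queue [P, M, J, S, Y, N]
Visit P → queue [M, J, S, Y, N]
Visit M → queue [J, S, Y, N]
Visit J → queue [S, Y, N]
Visit S → queue [Y, N]
Visit Y; enqueue Z → queue [N, Z]
Visit N → queue [Z]
Visit Z → queue []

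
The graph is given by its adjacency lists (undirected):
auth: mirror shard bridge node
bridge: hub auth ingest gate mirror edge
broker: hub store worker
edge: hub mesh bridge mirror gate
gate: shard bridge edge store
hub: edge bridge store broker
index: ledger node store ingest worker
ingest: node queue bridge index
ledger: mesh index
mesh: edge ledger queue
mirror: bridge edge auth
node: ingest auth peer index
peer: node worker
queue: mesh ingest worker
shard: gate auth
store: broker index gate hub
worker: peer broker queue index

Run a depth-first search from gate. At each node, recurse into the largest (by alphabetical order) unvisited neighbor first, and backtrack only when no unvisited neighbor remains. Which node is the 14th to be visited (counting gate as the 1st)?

Visit gate
gate → store
store → index
index → worker
worker → queue
queue → mesh
mesh → ledger
mesh → edge
edge → mirror
mirror → bridge
bridge → ingest
ingest → node
node → peer
node → auth
auth → shard
bridge → hub
hub → broker

Visit order: gate, store, index, worker, queue, mesh, ledger, edge, mirror, bridge, ingest, node, peer, auth, shard, hub, broker

auth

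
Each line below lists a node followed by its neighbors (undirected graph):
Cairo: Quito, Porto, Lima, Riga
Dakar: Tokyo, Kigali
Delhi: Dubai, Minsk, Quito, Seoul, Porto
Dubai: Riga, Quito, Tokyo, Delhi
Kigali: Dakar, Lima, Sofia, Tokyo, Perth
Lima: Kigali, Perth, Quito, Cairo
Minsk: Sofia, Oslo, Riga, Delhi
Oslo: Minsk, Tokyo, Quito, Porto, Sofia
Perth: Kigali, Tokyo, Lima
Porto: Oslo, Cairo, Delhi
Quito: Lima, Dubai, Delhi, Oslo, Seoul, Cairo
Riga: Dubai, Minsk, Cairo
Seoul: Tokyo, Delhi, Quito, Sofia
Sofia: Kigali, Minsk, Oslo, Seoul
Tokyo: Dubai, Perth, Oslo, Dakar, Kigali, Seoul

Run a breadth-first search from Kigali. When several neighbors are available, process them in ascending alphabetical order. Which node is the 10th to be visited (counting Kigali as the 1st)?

Visit Kigali; enqueue Dakar, Lima, Perth, Sofia, Tokyo → queue [Dakar, Lima, Perth, Sofia, Tokyo]
Visit Dakar → queue [Lima, Perth, Sofia, Tokyo]
Visit Lima; enqueue Cairo, Quito → queue [Perth, Sofia, Tokyo, Cairo, Quito]
Visit Perth → queue [Sofia, Tokyo, Cairo, Quito]
Visit Sofia; enqueue Minsk, Oslo, Seoul → queue [Tokyo, Cairo, Quito, Minsk, Oslo, Seoul]
Visit Tokyo; enqueue Dubai → queue [Cairo, Quito, Minsk, Oslo, Seoul, Dubai]
Visit Cairo; enqueue Porto, Riga → queue [Quito, Minsk, Oslo, Seoul, Dubai, Porto, Riga]
Visit Quito; enqueue Delhi → queue [Minsk, Oslo, Seoul, Dubai, Porto, Riga, Delhi]
Visit Minsk → queue [Oslo, Seoul, Dubai, Porto, Riga, Delhi]
Visit Oslo → queue [Seoul, Dubai, Porto, Riga, Delhi]
Visit Seoul → queue [Dubai, Porto, Riga, Delhi]
Visit Dubai → queue [Porto, Riga, Delhi]
Visit Porto → queue [Riga, Delhi]
Visit Riga → queue [Delhi]
Visit Delhi → queue []

Visit order: Kigali, Dakar, Lima, Perth, Sofia, Tokyo, Cairo, Quito, Minsk, Oslo, Seoul, Dubai, Porto, Riga, Delhi

Oslo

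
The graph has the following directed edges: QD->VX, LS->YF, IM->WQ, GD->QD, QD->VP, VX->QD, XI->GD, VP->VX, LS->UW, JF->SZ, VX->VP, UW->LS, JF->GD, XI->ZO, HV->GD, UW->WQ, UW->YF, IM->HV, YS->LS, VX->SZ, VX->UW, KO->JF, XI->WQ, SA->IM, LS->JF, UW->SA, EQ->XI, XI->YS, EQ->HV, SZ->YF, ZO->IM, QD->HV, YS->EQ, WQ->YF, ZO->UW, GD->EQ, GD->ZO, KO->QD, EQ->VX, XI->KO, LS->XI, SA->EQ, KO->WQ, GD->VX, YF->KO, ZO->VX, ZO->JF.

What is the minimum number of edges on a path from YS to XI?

2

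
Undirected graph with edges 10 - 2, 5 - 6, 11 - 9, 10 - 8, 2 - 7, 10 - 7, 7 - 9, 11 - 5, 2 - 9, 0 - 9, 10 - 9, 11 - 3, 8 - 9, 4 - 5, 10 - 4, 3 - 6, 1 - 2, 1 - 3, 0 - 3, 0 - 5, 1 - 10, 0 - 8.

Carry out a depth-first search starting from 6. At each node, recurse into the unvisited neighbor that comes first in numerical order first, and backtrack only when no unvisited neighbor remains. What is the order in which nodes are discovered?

Visit 6
6 → 3
3 → 0
0 → 5
5 → 4
4 → 10
10 → 1
1 → 2
2 → 7
7 → 9
9 → 8
9 → 11

6, 3, 0, 5, 4, 10, 1, 2, 7, 9, 8, 11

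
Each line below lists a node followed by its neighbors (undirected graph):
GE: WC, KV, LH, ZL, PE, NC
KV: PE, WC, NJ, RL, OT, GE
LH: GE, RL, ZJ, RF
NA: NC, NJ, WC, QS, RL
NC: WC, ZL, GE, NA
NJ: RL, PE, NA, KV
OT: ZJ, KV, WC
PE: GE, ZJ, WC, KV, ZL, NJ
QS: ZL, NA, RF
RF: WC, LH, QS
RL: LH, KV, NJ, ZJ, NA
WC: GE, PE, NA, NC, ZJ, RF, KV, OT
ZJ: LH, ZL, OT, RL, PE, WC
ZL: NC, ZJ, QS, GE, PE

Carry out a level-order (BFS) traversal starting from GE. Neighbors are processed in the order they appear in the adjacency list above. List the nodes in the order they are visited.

GE → WC → KV → LH → ZL → PE → NC → NA → ZJ → RF → OT → NJ → RL → QS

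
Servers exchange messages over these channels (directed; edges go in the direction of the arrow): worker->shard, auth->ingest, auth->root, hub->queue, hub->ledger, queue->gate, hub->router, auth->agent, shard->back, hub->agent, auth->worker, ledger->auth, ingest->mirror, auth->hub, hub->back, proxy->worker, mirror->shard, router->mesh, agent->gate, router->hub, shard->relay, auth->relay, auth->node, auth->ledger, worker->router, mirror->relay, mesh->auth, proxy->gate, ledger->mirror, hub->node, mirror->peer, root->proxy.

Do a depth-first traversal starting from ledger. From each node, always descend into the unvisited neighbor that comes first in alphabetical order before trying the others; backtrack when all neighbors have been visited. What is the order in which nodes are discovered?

ledger auth agent gate hub back node queue router mesh ingest mirror peer relay shard root proxy worker

Visit ledger
ledger → auth
auth → agent
agent → gate
auth → hub
hub → back
hub → node
hub → queue
hub → router
router → mesh
auth → ingest
ingest → mirror
mirror → peer
mirror → relay
mirror → shard
auth → root
root → proxy
proxy → worker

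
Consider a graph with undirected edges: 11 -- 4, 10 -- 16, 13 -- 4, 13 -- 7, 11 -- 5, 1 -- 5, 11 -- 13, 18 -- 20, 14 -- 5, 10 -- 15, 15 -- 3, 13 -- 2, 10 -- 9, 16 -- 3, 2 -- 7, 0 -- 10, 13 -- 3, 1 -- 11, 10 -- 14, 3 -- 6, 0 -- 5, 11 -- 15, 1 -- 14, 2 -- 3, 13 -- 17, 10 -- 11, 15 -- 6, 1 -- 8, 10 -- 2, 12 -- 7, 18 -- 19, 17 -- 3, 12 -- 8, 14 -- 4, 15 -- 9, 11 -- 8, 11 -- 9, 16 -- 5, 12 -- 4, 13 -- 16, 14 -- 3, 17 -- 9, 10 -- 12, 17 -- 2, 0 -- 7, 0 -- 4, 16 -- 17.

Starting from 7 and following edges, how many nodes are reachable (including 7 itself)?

BFS from 7 visits: 7, 0, 2, 12, 13, 4, 5, 10, 3, 17, 8, 11, 16, 14, 1, 9, 15, 6
Reachable nodes: 18 of 21 total.

18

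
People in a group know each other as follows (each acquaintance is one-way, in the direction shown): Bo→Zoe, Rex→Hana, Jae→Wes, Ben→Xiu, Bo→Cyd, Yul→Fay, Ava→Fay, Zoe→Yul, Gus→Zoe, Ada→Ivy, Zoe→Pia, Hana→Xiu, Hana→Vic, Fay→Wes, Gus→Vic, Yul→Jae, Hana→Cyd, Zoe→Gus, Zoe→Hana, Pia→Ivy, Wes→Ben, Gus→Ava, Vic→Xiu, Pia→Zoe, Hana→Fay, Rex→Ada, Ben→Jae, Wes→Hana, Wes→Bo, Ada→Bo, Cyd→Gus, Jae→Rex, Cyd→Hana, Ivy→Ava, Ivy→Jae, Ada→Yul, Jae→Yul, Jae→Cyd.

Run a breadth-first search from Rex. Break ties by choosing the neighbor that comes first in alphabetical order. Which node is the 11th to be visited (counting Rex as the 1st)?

Visit Rex; enqueue Ada, Hana → queue [Ada, Hana]
Visit Ada; enqueue Bo, Ivy, Yul → queue [Hana, Bo, Ivy, Yul]
Visit Hana; enqueue Cyd, Fay, Vic, Xiu → queue [Bo, Ivy, Yul, Cyd, Fay, Vic, Xiu]
Visit Bo; enqueue Zoe → queue [Ivy, Yul, Cyd, Fay, Vic, Xiu, Zoe]
Visit Ivy; enqueue Ava, Jae → queue [Yul, Cyd, Fay, Vic, Xiu, Zoe, Ava, Jae]
Visit Yul → queue [Cyd, Fay, Vic, Xiu, Zoe, Ava, Jae]
Visit Cyd; enqueue Gus → queue [Fay, Vic, Xiu, Zoe, Ava, Jae, Gus]
Visit Fay; enqueue Wes → queue [Vic, Xiu, Zoe, Ava, Jae, Gus, Wes]
Visit Vic → queue [Xiu, Zoe, Ava, Jae, Gus, Wes]
Visit Xiu → queue [Zoe, Ava, Jae, Gus, Wes]
Visit Zoe; enqueue Pia → queue [Ava, Jae, Gus, Wes, Pia]
Visit Ava → queue [Jae, Gus, Wes, Pia]
Visit Jae → queue [Gus, Wes, Pia]
Visit Gus → queue [Wes, Pia]
Visit Wes; enqueue Ben → queue [Pia, Ben]
Visit Pia → queue [Ben]
Visit Ben → queue []

Visit order: Rex, Ada, Hana, Bo, Ivy, Yul, Cyd, Fay, Vic, Xiu, Zoe, Ava, Jae, Gus, Wes, Pia, Ben

Zoe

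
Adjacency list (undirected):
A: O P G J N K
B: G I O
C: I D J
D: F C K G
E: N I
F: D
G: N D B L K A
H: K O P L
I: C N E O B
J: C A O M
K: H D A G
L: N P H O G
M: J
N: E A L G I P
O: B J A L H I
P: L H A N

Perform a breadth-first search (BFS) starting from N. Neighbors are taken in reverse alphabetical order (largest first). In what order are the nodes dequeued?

N P L I G E A H O C B K D J F M

Visit N; enqueue P, L, I, G, E, A → queue [P, L, I, G, E, A]
Visit P; enqueue H → queue [L, I, G, E, A, H]
Visit L; enqueue O → queue [I, G, E, A, H, O]
Visit I; enqueue C, B → queue [G, E, A, H, O, C, B]
Visit G; enqueue K, D → queue [E, A, H, O, C, B, K, D]
Visit E → queue [A, H, O, C, B, K, D]
Visit A; enqueue J → queue [H, O, C, B, K, D, J]
Visit H → queue [O, C, B, K, D, J]
Visit O → queue [C, B, K, D, J]
Visit C → queue [B, K, D, J]
Visit B → queue [K, D, J]
Visit K → queue [D, J]
Visit D; enqueue F → queue [J, F]
Visit J; enqueue M → queue [F, M]
Visit F → queue [M]
Visit M → queue []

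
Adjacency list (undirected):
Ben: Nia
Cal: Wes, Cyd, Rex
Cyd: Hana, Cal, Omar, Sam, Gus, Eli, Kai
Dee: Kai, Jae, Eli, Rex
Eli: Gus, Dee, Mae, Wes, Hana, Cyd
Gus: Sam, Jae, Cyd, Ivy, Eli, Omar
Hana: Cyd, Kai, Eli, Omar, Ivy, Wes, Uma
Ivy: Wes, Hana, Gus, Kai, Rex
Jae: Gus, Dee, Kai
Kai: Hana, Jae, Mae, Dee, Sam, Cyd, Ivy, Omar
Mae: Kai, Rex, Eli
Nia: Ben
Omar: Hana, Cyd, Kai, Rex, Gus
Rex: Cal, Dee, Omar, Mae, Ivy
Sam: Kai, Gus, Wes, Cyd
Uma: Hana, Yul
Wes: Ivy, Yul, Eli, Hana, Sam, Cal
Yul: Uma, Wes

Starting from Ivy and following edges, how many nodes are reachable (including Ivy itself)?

16

BFS from Ivy visits: Ivy, Wes, Rex, Kai, Hana, Gus, Yul, Sam, Eli, Cal, Omar, Mae, Dee, Jae, Cyd, Uma
Reachable nodes: 16 of 18 total.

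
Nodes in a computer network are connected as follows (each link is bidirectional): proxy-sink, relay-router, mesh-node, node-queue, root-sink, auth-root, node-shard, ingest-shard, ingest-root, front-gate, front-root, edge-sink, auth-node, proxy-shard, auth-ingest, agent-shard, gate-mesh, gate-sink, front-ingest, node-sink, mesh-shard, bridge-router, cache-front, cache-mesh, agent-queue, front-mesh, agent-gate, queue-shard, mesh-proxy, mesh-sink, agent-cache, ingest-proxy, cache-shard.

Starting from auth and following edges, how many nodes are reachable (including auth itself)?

14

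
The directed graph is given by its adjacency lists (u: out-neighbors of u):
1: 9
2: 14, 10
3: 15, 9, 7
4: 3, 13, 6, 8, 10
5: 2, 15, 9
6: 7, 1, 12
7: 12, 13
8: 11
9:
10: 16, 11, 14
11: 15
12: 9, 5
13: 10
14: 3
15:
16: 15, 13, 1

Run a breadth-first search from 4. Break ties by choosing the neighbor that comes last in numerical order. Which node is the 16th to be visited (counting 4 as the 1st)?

Visit 4; enqueue 13, 10, 8, 6, 3 → queue [13, 10, 8, 6, 3]
Visit 13 → queue [10, 8, 6, 3]
Visit 10; enqueue 16, 14, 11 → queue [8, 6, 3, 16, 14, 11]
Visit 8 → queue [6, 3, 16, 14, 11]
Visit 6; enqueue 12, 7, 1 → queue [3, 16, 14, 11, 12, 7, 1]
Visit 3; enqueue 15, 9 → queue [16, 14, 11, 12, 7, 1, 15, 9]
Visit 16 → queue [14, 11, 12, 7, 1, 15, 9]
Visit 14 → queue [11, 12, 7, 1, 15, 9]
Visit 11 → queue [12, 7, 1, 15, 9]
Visit 12; enqueue 5 → queue [7, 1, 15, 9, 5]
Visit 7 → queue [1, 15, 9, 5]
Visit 1 → queue [15, 9, 5]
Visit 15 → queue [9, 5]
Visit 9 → queue [5]
Visit 5; enqueue 2 → queue [2]
Visit 2 → queue []

Visit order: 4, 13, 10, 8, 6, 3, 16, 14, 11, 12, 7, 1, 15, 9, 5, 2

2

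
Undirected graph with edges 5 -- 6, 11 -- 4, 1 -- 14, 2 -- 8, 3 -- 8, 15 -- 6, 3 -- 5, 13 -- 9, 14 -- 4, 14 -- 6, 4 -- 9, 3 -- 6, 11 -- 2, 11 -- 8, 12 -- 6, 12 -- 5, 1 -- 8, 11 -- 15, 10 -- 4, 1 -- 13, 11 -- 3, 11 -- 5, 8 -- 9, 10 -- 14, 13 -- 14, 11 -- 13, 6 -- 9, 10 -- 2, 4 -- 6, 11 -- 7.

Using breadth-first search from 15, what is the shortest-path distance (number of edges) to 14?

2

Level 0: 15
Level 1: 6, 11
Level 2: 2, 3, 4, 5, 7, 8, 9, 12, 13, 14
Level 3: 1, 10
14 first appears at level 2.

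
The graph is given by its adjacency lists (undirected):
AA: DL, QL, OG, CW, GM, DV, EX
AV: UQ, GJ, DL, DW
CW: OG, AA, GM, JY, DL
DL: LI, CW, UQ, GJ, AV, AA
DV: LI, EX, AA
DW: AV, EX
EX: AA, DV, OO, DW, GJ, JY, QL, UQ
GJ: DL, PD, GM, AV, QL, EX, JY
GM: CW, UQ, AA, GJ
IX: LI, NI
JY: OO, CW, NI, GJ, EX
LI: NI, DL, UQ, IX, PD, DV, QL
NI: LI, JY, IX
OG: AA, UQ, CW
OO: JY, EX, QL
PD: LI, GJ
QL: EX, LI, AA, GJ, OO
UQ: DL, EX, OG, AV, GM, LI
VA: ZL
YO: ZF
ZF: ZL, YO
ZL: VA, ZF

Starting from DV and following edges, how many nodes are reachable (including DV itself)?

18

BFS from DV visits: DV, LI, EX, AA, NI, DL, UQ, IX, PD, QL, OO, DW, GJ, JY, OG, CW, GM, AV
Reachable nodes: 18 of 22 total.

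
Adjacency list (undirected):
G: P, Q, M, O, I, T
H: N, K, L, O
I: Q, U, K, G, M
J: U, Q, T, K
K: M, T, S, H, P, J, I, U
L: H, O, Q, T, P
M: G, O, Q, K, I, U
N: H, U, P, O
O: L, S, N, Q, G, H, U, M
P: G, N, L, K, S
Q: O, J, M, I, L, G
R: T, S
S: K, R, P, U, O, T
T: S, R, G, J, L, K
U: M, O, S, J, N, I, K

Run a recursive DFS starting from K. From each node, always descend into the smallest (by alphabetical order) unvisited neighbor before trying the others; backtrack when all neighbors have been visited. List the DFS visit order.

K → H → L → O → G → I → M → Q → J → T → R → S → P → N → U

Visit K
K → H
H → L
L → O
O → G
G → I
I → M
M → Q
Q → J
J → T
T → R
R → S
S → P
P → N
N → U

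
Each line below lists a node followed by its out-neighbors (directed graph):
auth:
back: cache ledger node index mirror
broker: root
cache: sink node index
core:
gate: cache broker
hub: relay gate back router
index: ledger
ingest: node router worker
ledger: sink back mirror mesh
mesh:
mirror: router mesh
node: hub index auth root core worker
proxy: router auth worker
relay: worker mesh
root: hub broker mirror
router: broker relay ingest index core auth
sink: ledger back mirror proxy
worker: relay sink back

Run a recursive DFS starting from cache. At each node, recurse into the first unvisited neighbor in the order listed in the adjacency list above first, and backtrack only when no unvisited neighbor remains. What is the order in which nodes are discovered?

cache sink ledger back node hub relay worker mesh gate broker root mirror router ingest index core auth proxy

Visit cache
cache → sink
sink → ledger
ledger → back
back → node
node → hub
hub → relay
relay → worker
relay → mesh
hub → gate
gate → broker
broker → root
root → mirror
mirror → router
router → ingest
router → index
router → core
router → auth
sink → proxy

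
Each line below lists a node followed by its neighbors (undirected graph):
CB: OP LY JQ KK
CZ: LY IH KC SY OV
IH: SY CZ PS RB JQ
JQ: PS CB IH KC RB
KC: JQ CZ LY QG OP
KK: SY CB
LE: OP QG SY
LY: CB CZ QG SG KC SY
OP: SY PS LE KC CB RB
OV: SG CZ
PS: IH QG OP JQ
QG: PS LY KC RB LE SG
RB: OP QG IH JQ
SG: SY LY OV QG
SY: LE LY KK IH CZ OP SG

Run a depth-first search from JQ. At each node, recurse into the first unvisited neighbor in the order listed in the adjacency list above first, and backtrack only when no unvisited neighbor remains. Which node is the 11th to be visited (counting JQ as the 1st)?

Visit JQ
JQ → PS
PS → IH
IH → SY
SY → LE
LE → OP
OP → KC
KC → CZ
CZ → LY
LY → CB
CB → KK
LY → QG
QG → RB
QG → SG
SG → OV

Visit order: JQ, PS, IH, SY, LE, OP, KC, CZ, LY, CB, KK, QG, RB, SG, OV

KK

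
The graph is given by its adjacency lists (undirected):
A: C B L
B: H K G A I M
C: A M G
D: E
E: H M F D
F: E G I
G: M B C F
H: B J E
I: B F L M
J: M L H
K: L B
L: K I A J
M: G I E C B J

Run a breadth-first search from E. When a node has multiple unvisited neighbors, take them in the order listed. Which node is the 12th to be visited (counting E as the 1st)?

Visit E; enqueue H, M, F, D → queue [H, M, F, D]
Visit H; enqueue B, J → queue [M, F, D, B, J]
Visit M; enqueue G, I, C → queue [F, D, B, J, G, I, C]
Visit F → queue [D, B, J, G, I, C]
Visit D → queue [B, J, G, I, C]
Visit B; enqueue K, A → queue [J, G, I, C, K, A]
Visit J; enqueue L → queue [G, I, C, K, A, L]
Visit G → queue [I, C, K, A, L]
Visit I → queue [C, K, A, L]
Visit C → queue [K, A, L]
Visit K → queue [A, L]
Visit A → queue [L]
Visit L → queue []

Visit order: E, H, M, F, D, B, J, G, I, C, K, A, L

A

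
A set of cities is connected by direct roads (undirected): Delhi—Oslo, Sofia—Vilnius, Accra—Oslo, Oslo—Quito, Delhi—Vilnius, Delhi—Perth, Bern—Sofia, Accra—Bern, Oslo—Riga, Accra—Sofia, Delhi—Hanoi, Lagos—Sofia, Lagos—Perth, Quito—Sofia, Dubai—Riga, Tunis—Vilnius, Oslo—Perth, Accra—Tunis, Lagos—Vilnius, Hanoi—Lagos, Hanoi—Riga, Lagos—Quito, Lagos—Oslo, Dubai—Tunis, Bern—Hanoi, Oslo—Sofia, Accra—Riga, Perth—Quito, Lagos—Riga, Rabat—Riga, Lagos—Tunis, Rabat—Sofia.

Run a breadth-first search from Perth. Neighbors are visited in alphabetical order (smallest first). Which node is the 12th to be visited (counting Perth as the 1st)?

Bern

Visit Perth; enqueue Delhi, Lagos, Oslo, Quito → queue [Delhi, Lagos, Oslo, Quito]
Visit Delhi; enqueue Hanoi, Vilnius → queue [Lagos, Oslo, Quito, Hanoi, Vilnius]
Visit Lagos; enqueue Riga, Sofia, Tunis → queue [Oslo, Quito, Hanoi, Vilnius, Riga, Sofia, Tunis]
Visit Oslo; enqueue Accra → queue [Quito, Hanoi, Vilnius, Riga, Sofia, Tunis, Accra]
Visit Quito → queue [Hanoi, Vilnius, Riga, Sofia, Tunis, Accra]
Visit Hanoi; enqueue Bern → queue [Vilnius, Riga, Sofia, Tunis, Accra, Bern]
Visit Vilnius → queue [Riga, Sofia, Tunis, Accra, Bern]
Visit Riga; enqueue Dubai, Rabat → queue [Sofia, Tunis, Accra, Bern, Dubai, Rabat]
Visit Sofia → queue [Tunis, Accra, Bern, Dubai, Rabat]
Visit Tunis → queue [Accra, Bern, Dubai, Rabat]
Visit Accra → queue [Bern, Dubai, Rabat]
Visit Bern → queue [Dubai, Rabat]
Visit Dubai → queue [Rabat]
Visit Rabat → queue []

Visit order: Perth, Delhi, Lagos, Oslo, Quito, Hanoi, Vilnius, Riga, Sofia, Tunis, Accra, Bern, Dubai, Rabat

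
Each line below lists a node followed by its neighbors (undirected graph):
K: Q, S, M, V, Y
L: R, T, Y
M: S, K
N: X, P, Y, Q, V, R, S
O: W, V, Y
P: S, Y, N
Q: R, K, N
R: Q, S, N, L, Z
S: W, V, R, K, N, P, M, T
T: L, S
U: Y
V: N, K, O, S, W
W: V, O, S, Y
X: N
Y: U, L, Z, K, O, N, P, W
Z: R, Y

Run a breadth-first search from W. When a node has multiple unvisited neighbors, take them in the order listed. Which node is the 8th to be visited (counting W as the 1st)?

R

Visit W; enqueue V, O, S, Y → queue [V, O, S, Y]
Visit V; enqueue N, K → queue [O, S, Y, N, K]
Visit O → queue [S, Y, N, K]
Visit S; enqueue R, P, M, T → queue [Y, N, K, R, P, M, T]
Visit Y; enqueue U, L, Z → queue [N, K, R, P, M, T, U, L, Z]
Visit N; enqueue X, Q → queue [K, R, P, M, T, U, L, Z, X, Q]
Visit K → queue [R, P, M, T, U, L, Z, X, Q]
Visit R → queue [P, M, T, U, L, Z, X, Q]
Visit P → queue [M, T, U, L, Z, X, Q]
Visit M → queue [T, U, L, Z, X, Q]
Visit T → queue [U, L, Z, X, Q]
Visit U → queue [L, Z, X, Q]
Visit L → queue [Z, X, Q]
Visit Z → queue [X, Q]
Visit X → queue [Q]
Visit Q → queue []

Visit order: W, V, O, S, Y, N, K, R, P, M, T, U, L, Z, X, Q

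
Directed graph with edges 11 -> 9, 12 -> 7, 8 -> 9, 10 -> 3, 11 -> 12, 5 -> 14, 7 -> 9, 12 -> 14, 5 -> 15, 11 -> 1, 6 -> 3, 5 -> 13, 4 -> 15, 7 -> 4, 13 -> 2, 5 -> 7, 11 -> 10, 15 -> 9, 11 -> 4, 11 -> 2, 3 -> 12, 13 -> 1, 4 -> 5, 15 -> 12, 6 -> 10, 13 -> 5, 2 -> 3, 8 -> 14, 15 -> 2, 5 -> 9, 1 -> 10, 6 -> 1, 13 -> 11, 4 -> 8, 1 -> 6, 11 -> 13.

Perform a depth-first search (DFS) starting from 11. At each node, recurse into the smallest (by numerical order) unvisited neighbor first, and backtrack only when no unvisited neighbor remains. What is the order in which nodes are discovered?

11 → 1 → 6 → 3 → 12 → 7 → 4 → 5 → 9 → 13 → 2 → 14 → 15 → 8 → 10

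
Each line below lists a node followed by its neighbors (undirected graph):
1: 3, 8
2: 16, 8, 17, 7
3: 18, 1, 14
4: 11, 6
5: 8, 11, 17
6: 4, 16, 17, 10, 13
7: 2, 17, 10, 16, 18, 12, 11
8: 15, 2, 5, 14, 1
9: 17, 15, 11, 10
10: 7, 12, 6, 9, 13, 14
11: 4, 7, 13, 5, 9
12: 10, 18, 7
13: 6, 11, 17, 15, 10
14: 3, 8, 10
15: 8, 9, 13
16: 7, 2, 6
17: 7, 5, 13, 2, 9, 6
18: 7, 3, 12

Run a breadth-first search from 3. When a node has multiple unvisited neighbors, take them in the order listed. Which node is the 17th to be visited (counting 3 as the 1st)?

13

Visit 3; enqueue 18, 1, 14 → queue [18, 1, 14]
Visit 18; enqueue 7, 12 → queue [1, 14, 7, 12]
Visit 1; enqueue 8 → queue [14, 7, 12, 8]
Visit 14; enqueue 10 → queue [7, 12, 8, 10]
Visit 7; enqueue 2, 17, 16, 11 → queue [12, 8, 10, 2, 17, 16, 11]
Visit 12 → queue [8, 10, 2, 17, 16, 11]
Visit 8; enqueue 15, 5 → queue [10, 2, 17, 16, 11, 15, 5]
Visit 10; enqueue 6, 9, 13 → queue [2, 17, 16, 11, 15, 5, 6, 9, 13]
Visit 2 → queue [17, 16, 11, 15, 5, 6, 9, 13]
Visit 17 → queue [16, 11, 15, 5, 6, 9, 13]
Visit 16 → queue [11, 15, 5, 6, 9, 13]
Visit 11; enqueue 4 → queue [15, 5, 6, 9, 13, 4]
Visit 15 → queue [5, 6, 9, 13, 4]
Visit 5 → queue [6, 9, 13, 4]
Visit 6 → queue [9, 13, 4]
Visit 9 → queue [13, 4]
Visit 13 → queue [4]
Visit 4 → queue []

Visit order: 3, 18, 1, 14, 7, 12, 8, 10, 2, 17, 16, 11, 15, 5, 6, 9, 13, 4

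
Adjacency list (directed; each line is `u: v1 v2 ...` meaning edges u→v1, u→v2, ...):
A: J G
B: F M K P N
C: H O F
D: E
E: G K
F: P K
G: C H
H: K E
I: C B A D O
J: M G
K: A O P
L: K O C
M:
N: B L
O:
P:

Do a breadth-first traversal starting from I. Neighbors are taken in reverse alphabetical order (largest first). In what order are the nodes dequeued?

I O D C B A E H F P N M K J G L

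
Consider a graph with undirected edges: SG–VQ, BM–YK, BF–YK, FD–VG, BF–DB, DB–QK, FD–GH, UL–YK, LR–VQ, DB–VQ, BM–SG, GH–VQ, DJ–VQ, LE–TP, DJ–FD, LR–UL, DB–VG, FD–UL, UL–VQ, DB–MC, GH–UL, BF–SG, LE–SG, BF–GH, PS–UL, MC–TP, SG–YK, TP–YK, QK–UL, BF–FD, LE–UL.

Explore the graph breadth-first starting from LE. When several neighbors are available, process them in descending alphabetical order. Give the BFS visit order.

Visit LE; enqueue UL, TP, SG → queue [UL, TP, SG]
Visit UL; enqueue YK, VQ, QK, PS, LR, GH, FD → queue [TP, SG, YK, VQ, QK, PS, LR, GH, FD]
Visit TP; enqueue MC → queue [SG, YK, VQ, QK, PS, LR, GH, FD, MC]
Visit SG; enqueue BM, BF → queue [YK, VQ, QK, PS, LR, GH, FD, MC, BM, BF]
Visit YK → queue [VQ, QK, PS, LR, GH, FD, MC, BM, BF]
Visit VQ; enqueue DJ, DB → queue [QK, PS, LR, GH, FD, MC, BM, BF, DJ, DB]
Visit QK → queue [PS, LR, GH, FD, MC, BM, BF, DJ, DB]
Visit PS → queue [LR, GH, FD, MC, BM, BF, DJ, DB]
Visit LR → queue [GH, FD, MC, BM, BF, DJ, DB]
Visit GH → queue [FD, MC, BM, BF, DJ, DB]
Visit FD; enqueue VG → queue [MC, BM, BF, DJ, DB, VG]
Visit MC → queue [BM, BF, DJ, DB, VG]
Visit BM → queue [BF, DJ, DB, VG]
Visit BF → queue [DJ, DB, VG]
Visit DJ → queue [DB, VG]
Visit DB → queue [VG]
Visit VG → queue []

LE → UL → TP → SG → YK → VQ → QK → PS → LR → GH → FD → MC → BM → BF → DJ → DB → VG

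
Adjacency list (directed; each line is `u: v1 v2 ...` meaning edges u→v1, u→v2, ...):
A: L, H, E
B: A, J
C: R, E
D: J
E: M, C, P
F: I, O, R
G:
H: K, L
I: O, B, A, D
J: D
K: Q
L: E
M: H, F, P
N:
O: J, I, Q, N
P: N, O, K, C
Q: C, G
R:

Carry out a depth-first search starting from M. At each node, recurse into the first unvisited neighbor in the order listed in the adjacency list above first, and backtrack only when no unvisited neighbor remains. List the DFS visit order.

Visit M
M → H
H → K
K → Q
Q → C
C → R
C → E
E → P
P → N
P → O
O → J
J → D
O → I
I → B
B → A
A → L
Q → G
M → F

M, H, K, Q, C, R, E, P, N, O, J, D, I, B, A, L, G, F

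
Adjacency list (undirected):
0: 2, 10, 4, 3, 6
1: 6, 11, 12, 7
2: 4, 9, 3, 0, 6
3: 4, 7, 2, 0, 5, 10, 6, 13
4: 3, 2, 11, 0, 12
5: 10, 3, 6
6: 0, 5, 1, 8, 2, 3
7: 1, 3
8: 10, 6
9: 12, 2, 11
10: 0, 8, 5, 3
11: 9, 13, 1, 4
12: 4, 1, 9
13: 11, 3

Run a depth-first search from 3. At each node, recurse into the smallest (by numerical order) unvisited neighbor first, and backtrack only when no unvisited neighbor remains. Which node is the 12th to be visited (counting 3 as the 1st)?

Visit 3
3 → 0
0 → 2
2 → 4
4 → 11
11 → 1
1 → 6
6 → 5
5 → 10
10 → 8
1 → 7
1 → 12
12 → 9
11 → 13

Visit order: 3, 0, 2, 4, 11, 1, 6, 5, 10, 8, 7, 12, 9, 13

12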